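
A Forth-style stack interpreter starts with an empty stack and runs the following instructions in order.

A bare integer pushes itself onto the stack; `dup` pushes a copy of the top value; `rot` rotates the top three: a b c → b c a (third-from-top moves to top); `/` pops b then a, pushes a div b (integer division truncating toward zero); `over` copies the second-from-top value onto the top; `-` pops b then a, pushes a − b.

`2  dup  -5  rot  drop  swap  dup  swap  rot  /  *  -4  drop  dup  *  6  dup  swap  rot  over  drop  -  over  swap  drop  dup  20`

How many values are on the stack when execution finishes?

4

2     2
dup   2 2
-5    2 2 -5
rot   2 -5 2
drop  2 -5
swap  -5 2
dup   -5 2 2
swap  -5 2 2
rot   2 2 -5
/     2 0
*     0
-4    0 -4
drop  0
dup   0 0
*     0
6     0 6
dup   0 6 6
swap  0 6 6
rot   6 6 0
over  6 6 0 6
drop  6 6 0
-     6 6
over  6 6 6
swap  6 6 6
drop  6 6
dup   6 6 6
20    6 6 6 20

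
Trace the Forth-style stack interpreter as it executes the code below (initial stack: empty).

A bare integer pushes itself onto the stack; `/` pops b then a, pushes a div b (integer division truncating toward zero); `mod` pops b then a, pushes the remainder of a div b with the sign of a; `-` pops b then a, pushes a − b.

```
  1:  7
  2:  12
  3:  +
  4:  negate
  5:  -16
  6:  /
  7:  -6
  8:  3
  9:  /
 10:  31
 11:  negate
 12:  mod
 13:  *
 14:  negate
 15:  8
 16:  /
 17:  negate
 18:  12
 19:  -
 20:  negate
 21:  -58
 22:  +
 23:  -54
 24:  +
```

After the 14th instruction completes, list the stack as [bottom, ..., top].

[2]

7      -> 7
12     -> 7 12
+      -> 19
negate -> -19
-16    -> -19 -16
/      -> 1
-6     -> 1 -6
3      -> 1 -6 3
/      -> 1 -2
31     -> 1 -2 31
negate -> 1 -2 -31
mod    -> 1 -2
*      -> -2
negate -> 2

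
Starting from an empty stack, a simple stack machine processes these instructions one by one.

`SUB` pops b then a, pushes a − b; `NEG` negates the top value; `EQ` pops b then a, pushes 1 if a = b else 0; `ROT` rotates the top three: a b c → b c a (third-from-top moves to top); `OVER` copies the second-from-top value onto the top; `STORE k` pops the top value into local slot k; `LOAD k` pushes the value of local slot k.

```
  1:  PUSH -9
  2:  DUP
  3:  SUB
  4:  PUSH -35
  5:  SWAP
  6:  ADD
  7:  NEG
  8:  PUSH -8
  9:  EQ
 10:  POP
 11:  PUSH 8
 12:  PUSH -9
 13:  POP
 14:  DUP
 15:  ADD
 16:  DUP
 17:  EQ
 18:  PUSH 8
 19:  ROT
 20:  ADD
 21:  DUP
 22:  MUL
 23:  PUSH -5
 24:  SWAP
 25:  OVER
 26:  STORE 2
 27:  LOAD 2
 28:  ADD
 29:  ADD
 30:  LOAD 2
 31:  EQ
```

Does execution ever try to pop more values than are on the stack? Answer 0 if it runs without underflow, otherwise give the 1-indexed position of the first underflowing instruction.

19

PUSH -9  : -9
DUP      : -9 -9
SUB      : 0
PUSH -35 : 0 -35
SWAP     : -35 0
ADD      : -35
NEG      : 35
PUSH -8  : 35 -8
EQ       : 0
POP      : (empty)
PUSH 8   : 8
PUSH -9  : 8 -9
POP      : 8
DUP      : 8 8
ADD      : 16
DUP      : 16 16
EQ       : 1
PUSH 8   : 1 8
ROT  — needs 3 operands, stack has 2 → underflow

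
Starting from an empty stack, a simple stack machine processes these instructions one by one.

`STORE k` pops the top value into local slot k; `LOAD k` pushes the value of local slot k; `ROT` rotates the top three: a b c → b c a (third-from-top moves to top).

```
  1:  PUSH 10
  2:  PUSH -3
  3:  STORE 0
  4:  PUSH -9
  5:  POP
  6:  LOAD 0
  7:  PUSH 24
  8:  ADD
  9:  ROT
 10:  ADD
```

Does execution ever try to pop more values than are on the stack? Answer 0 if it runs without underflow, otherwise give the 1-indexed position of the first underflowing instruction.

9

PUSH 10 → 10
PUSH -3 → 10 -3
STORE 0 → 10
PUSH -9 → 10 -9
POP     → 10
LOAD 0  → 10 -3
PUSH 24 → 10 -3 24
ADD     → 10 21
ROT  — needs 3 operands, stack has 2 → underflow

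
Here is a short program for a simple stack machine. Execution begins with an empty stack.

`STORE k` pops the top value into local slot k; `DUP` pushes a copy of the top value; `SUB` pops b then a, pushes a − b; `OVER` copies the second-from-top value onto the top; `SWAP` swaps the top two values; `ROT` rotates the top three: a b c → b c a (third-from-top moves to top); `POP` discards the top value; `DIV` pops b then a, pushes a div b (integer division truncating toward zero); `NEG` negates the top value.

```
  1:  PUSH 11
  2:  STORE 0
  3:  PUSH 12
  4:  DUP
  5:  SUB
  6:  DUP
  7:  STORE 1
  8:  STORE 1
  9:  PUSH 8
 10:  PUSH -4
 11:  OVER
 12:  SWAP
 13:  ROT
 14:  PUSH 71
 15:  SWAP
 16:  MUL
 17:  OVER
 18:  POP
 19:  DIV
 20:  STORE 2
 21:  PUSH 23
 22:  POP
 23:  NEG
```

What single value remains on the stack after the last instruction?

PUSH 11  [11]
STORE 0  []
PUSH 12  [12]
DUP      [12, 12]
SUB      [0]
DUP      [0, 0]
STORE 1  [0]
STORE 1  []
PUSH 8   [8]
PUSH -4  [8, -4]
OVER     [8, -4, 8]
SWAP     [8, 8, -4]
ROT      [8, -4, 8]
PUSH 71  [8, -4, 8, 71]
SWAP     [8, -4, 71, 8]
MUL      [8, -4, 568]
OVER     [8, -4, 568, -4]
POP      [8, -4, 568]
DIV      [8, 0]
STORE 2  [8]
PUSH 23  [8, 23]
POP      [8]
NEG      [-8]

-8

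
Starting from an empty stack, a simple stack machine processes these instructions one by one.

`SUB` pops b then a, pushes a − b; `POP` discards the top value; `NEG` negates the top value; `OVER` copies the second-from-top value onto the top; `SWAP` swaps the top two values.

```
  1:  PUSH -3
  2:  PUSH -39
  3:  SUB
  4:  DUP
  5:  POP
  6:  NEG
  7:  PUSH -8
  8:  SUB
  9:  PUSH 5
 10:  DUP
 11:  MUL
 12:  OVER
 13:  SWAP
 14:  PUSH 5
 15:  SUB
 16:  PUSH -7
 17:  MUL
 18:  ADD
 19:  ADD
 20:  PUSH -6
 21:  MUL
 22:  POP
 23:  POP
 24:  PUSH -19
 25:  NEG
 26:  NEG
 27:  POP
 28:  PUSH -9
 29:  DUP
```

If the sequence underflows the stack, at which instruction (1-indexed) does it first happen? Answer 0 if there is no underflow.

PUSH -3   [-3]
PUSH -39  [-3, -39]
SUB       [36]
DUP       [36, 36]
POP       [36]
NEG       [-36]
PUSH -8   [-36, -8]
SUB       [-28]
PUSH 5    [-28, 5]
DUP       [-28, 5, 5]
MUL       [-28, 25]
OVER      [-28, 25, -28]
SWAP      [-28, -28, 25]
PUSH 5    [-28, -28, 25, 5]
SUB       [-28, -28, 20]
PUSH -7   [-28, -28, 20, -7]
MUL       [-28, -28, -140]
ADD       [-28, -168]
ADD       [-196]
PUSH -6   [-196, -6]
MUL       [1176]
POP       []
POP  — needs 1 operand, stack has 0 → underflow

23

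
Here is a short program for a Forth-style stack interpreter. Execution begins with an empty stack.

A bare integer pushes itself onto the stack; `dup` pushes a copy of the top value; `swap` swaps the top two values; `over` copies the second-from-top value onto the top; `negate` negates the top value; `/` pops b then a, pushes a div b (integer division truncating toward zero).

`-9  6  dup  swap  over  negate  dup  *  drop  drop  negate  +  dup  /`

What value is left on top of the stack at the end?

-9     → [-9]
6      → [-9, 6]
dup    → [-9, 6, 6]
swap   → [-9, 6, 6]
over   → [-9, 6, 6, 6]
negate → [-9, 6, 6, -6]
dup    → [-9, 6, 6, -6, -6]
*      → [-9, 6, 6, 36]
drop   → [-9, 6, 6]
drop   → [-9, 6]
negate → [-9, -6]
+      → [-15]
dup    → [-15, -15]
/      → [1]

1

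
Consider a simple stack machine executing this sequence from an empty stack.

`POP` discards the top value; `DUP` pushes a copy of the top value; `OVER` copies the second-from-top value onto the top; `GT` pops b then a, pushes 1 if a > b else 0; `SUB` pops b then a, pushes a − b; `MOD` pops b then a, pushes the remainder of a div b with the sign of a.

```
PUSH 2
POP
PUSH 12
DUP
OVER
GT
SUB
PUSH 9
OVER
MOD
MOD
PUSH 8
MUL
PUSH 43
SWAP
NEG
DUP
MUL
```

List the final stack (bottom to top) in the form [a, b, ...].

PUSH 2  -> 2
POP     -> (empty)
PUSH 12 -> 12
DUP     -> 12 12
OVER    -> 12 12 12
GT      -> 12 0
SUB     -> 12
PUSH 9  -> 12 9
OVER    -> 12 9 12
MOD     -> 12 9
MOD     -> 3
PUSH 8  -> 3 8
MUL     -> 24
PUSH 43 -> 24 43
SWAP    -> 43 24
NEG     -> 43 -24
DUP     -> 43 -24 -24
MUL     -> 43 576

[43, 576]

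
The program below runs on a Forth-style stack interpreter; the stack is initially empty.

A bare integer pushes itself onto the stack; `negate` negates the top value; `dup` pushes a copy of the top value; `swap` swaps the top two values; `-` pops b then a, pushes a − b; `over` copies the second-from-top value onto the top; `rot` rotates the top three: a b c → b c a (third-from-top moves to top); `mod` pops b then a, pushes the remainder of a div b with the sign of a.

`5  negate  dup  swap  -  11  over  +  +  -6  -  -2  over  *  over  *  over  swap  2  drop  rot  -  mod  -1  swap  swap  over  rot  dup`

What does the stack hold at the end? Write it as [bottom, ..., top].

5      -> 5
negate -> -5
dup    -> -5 -5
swap   -> -5 -5
-      -> 0
11     -> 0 11
over   -> 0 11 0
+      -> 0 11
+      -> 11
-6     -> 11 -6
-      -> 17
-2     -> 17 -2
over   -> 17 -2 17
*      -> 17 -34
over   -> 17 -34 17
*      -> 17 -578
over   -> 17 -578 17
swap   -> 17 17 -578
2      -> 17 17 -578 2
drop   -> 17 17 -578
rot    -> 17 -578 17
-      -> 17 -595
mod    -> 17
-1     -> 17 -1
swap   -> -1 17
swap   -> 17 -1
over   -> 17 -1 17
rot    -> -1 17 17
dup    -> -1 17 17 17

[-1, 17, 17, 17]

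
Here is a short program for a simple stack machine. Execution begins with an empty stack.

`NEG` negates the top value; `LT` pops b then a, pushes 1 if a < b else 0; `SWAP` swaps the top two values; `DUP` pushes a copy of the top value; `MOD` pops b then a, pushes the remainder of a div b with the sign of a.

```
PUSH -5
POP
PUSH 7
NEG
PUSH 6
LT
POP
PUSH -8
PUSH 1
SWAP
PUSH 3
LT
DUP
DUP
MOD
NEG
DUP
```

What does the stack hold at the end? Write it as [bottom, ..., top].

PUSH -5 -> -5
POP     -> (empty)
PUSH 7  -> 7
NEG     -> -7
PUSH 6  -> -7 6
LT      -> 1
POP     -> (empty)
PUSH -8 -> -8
PUSH 1  -> -8 1
SWAP    -> 1 -8
PUSH 3  -> 1 -8 3
LT      -> 1 1
DUP     -> 1 1 1
DUP     -> 1 1 1 1
MOD     -> 1 1 0
NEG     -> 1 1 0
DUP     -> 1 1 0 0

[1, 1, 0, 0]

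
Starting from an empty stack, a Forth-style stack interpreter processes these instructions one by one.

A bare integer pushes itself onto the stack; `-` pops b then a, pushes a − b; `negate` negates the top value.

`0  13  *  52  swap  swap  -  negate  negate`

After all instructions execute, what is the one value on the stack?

0      → 0
13     → 0 13
*      → 0
52     → 0 52
swap   → 52 0
swap   → 0 52
-      → -52
negate → 52
negate → -52

-52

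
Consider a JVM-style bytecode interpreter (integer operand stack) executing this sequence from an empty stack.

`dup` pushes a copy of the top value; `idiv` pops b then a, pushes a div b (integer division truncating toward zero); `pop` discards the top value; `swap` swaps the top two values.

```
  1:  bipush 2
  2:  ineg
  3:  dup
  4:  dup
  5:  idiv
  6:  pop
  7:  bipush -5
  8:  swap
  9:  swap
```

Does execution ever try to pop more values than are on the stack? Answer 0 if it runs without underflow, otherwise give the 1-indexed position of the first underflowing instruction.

bipush 2   2
ineg       -2
dup        -2 -2
dup        -2 -2 -2
idiv       -2 1
pop        -2
bipush -5  -2 -5
swap       -5 -2
swap       -2 -5

0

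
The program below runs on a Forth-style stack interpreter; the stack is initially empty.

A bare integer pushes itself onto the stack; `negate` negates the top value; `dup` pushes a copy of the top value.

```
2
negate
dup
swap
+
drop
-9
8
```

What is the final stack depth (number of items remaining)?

2

2      : [2]
negate : [-2]
dup    : [-2, -2]
swap   : [-2, -2]
+      : [-4]
drop   : []
-9     : [-9]
8      : [-9, 8]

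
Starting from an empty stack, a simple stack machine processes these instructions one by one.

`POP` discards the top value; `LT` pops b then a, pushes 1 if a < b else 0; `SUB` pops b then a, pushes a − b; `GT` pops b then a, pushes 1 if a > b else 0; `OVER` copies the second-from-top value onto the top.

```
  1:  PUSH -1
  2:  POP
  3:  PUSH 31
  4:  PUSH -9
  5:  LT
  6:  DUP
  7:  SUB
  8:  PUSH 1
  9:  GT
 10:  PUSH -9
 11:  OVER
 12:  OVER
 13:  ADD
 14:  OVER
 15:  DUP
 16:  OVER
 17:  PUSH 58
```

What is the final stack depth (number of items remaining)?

7

PUSH -1 : [-1]
POP     : []
PUSH 31 : [31]
PUSH -9 : [31, -9]
LT      : [0]
DUP     : [0, 0]
SUB     : [0]
PUSH 1  : [0, 1]
GT      : [0]
PUSH -9 : [0, -9]
OVER    : [0, -9, 0]
OVER    : [0, -9, 0, -9]
ADD     : [0, -9, -9]
OVER    : [0, -9, -9, -9]
DUP     : [0, -9, -9, -9, -9]
OVER    : [0, -9, -9, -9, -9, -9]
PUSH 58 : [0, -9, -9, -9, -9, -9, 58]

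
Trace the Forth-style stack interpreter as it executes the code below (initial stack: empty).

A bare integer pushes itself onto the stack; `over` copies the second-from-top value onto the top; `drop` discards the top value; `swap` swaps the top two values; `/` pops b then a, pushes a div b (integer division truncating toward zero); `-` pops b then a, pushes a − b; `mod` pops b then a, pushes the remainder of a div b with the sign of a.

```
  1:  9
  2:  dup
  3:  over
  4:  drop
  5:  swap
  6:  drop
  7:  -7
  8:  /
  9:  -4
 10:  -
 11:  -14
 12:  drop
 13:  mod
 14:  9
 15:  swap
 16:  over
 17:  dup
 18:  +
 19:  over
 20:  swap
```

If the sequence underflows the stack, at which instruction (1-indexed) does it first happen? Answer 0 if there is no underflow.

13

9     9
dup   9 9
over  9 9 9
drop  9 9
swap  9 9
drop  9
-7    9 -7
/     -1
-4    -1 -4
-     3
-14   3 -14
drop  3
mod  — needs 2 operands, stack has 1 → underflow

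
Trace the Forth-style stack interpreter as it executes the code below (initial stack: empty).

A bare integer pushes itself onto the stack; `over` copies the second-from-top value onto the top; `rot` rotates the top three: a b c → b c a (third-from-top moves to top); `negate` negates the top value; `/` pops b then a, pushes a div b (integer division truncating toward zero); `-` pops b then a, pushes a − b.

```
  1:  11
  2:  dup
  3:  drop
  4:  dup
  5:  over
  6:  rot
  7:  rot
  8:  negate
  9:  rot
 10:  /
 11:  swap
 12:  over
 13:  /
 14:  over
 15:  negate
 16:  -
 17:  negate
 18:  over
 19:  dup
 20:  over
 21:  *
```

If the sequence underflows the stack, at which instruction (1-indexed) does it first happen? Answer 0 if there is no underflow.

11      [11]
dup     [11, 11]
drop    [11]
dup     [11, 11]
over    [11, 11, 11]
rot     [11, 11, 11]
rot     [11, 11, 11]
negate  [11, 11, -11]
rot     [11, -11, 11]
/       [11, -1]
swap    [-1, 11]
over    [-1, 11, -1]
/       [-1, -11]
over    [-1, -11, -1]
negate  [-1, -11, 1]
-       [-1, -12]
negate  [-1, 12]
over    [-1, 12, -1]
dup     [-1, 12, -1, -1]
over    [-1, 12, -1, -1, -1]
*       [-1, 12, -1, 1]

0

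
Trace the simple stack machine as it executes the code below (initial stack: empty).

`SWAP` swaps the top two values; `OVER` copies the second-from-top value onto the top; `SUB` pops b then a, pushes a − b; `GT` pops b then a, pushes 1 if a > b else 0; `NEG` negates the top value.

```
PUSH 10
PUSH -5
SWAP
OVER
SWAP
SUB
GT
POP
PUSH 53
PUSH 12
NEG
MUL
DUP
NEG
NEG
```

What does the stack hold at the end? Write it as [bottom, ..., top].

PUSH 10 : 10
PUSH -5 : 10 -5
SWAP    : -5 10
OVER    : -5 10 -5
SWAP    : -5 -5 10
SUB     : -5 -15
GT      : 1
POP     : (empty)
PUSH 53 : 53
PUSH 12 : 53 12
NEG     : 53 -12
MUL     : -636
DUP     : -636 -636
NEG     : -636 636
NEG     : -636 -636

[-636, -636]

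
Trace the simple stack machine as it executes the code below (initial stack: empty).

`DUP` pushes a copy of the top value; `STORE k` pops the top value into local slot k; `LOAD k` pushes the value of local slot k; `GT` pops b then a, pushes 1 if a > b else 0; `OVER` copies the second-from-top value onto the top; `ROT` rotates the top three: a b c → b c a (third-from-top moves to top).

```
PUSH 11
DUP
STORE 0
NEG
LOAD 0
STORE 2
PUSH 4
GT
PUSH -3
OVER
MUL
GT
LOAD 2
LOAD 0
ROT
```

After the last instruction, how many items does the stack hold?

PUSH 11 : [11]
DUP     : [11, 11]
STORE 0 : [11]
NEG     : [-11]
LOAD 0  : [-11, 11]
STORE 2 : [-11]
PUSH 4  : [-11, 4]
GT      : [0]
PUSH -3 : [0, -3]
OVER    : [0, -3, 0]
MUL     : [0, 0]
GT      : [0]
LOAD 2  : [0, 11]
LOAD 0  : [0, 11, 11]
ROT     : [11, 11, 0]

3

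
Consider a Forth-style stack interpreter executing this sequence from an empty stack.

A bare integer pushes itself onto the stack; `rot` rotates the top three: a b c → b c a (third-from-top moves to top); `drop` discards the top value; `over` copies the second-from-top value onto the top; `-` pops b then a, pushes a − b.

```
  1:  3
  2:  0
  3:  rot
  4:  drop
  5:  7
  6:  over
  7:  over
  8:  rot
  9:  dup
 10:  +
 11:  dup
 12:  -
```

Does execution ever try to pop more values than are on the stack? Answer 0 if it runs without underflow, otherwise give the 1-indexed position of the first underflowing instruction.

3

3 -> [3]
0 -> [3, 0]
rot  — needs 3 operands, stack has 2 → underflow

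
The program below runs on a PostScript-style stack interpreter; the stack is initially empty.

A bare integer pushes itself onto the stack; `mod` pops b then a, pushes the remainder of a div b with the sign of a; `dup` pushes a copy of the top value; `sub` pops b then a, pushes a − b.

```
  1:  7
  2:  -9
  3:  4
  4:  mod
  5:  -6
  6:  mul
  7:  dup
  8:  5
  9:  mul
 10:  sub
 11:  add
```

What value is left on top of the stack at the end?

-17

7   → [7]
-9  → [7, -9]
4   → [7, -9, 4]
mod → [7, -1]
-6  → [7, -1, -6]
mul → [7, 6]
dup → [7, 6, 6]
5   → [7, 6, 6, 5]
mul → [7, 6, 30]
sub → [7, -24]
add → [-17]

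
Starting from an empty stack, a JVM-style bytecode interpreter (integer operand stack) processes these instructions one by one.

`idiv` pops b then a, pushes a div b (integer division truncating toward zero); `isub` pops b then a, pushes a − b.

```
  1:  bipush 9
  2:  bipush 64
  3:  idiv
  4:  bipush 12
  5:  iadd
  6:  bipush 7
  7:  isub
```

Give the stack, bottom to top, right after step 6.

[12, 7]

bipush 9  → [9]
bipush 64 → [9, 64]
idiv      → [0]
bipush 12 → [0, 12]
iadd      → [12]
bipush 7  → [12, 7]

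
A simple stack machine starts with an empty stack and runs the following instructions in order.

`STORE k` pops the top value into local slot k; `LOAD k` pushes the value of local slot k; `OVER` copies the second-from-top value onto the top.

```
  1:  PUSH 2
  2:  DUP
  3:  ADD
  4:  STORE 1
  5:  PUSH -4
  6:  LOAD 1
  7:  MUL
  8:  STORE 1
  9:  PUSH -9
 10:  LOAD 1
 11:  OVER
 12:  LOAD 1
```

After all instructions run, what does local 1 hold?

PUSH 2   [2]
DUP      [2, 2]
ADD      [4]
STORE 1  []
PUSH -4  [-4]
LOAD 1   [-4, 4]
MUL      [-16]
STORE 1  []
PUSH -9  [-9]
LOAD 1   [-9, -16]
OVER     [-9, -16, -9]
LOAD 1   [-9, -16, -9, -16]

-16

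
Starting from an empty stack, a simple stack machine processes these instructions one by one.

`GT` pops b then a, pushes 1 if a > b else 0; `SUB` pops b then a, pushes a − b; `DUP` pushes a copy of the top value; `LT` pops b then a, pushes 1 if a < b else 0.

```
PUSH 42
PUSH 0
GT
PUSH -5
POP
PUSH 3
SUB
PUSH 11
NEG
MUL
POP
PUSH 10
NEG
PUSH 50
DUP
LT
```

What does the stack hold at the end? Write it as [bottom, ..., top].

[-10, 0]

PUSH 42 → [42]
PUSH 0  → [42, 0]
GT      → [1]
PUSH -5 → [1, -5]
POP     → [1]
PUSH 3  → [1, 3]
SUB     → [-2]
PUSH 11 → [-2, 11]
NEG     → [-2, -11]
MUL     → [22]
POP     → []
PUSH 10 → [10]
NEG     → [-10]
PUSH 50 → [-10, 50]
DUP     → [-10, 50, 50]
LT      → [-10, 0]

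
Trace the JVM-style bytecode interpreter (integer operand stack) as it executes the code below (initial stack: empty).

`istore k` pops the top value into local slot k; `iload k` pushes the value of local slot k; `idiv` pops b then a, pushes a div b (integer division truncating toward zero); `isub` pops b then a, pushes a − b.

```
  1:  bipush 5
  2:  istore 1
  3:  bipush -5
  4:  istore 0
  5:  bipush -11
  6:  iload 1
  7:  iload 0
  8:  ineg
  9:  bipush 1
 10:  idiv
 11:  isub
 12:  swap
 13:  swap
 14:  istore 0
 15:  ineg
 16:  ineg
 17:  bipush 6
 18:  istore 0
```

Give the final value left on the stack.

-11

bipush 5   -> [5]
istore 1   -> []
bipush -5  -> [-5]
istore 0   -> []
bipush -11 -> [-11]
iload 1    -> [-11, 5]
iload 0    -> [-11, 5, -5]
ineg       -> [-11, 5, 5]
bipush 1   -> [-11, 5, 5, 1]
idiv       -> [-11, 5, 5]
isub       -> [-11, 0]
swap       -> [0, -11]
swap       -> [-11, 0]
istore 0   -> [-11]
ineg       -> [11]
ineg       -> [-11]
bipush 6   -> [-11, 6]
istore 0   -> [-11]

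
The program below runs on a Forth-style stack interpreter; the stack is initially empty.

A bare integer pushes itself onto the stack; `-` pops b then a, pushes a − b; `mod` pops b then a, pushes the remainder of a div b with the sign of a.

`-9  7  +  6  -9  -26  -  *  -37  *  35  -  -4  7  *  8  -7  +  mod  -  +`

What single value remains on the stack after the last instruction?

-9  -> -9
7   -> -9 7
+   -> -2
6   -> -2 6
-9  -> -2 6 -9
-26 -> -2 6 -9 -26
-   -> -2 6 17
*   -> -2 102
-37 -> -2 102 -37
*   -> -2 -3774
35  -> -2 -3774 35
-   -> -2 -3809
-4  -> -2 -3809 -4
7   -> -2 -3809 -4 7
*   -> -2 -3809 -28
8   -> -2 -3809 -28 8
-7  -> -2 -3809 -28 8 -7
+   -> -2 -3809 -28 1
mod -> -2 -3809 0
-   -> -2 -3809
+   -> -3811

-3811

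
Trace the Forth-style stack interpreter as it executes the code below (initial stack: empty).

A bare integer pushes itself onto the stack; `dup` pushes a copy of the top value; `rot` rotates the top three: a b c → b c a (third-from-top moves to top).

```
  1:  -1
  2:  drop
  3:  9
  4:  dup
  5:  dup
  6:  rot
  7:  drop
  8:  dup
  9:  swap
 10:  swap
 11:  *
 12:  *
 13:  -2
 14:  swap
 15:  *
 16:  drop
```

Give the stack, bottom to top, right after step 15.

-1   : -1
drop : (empty)
9    : 9
dup  : 9 9
dup  : 9 9 9
rot  : 9 9 9
drop : 9 9
dup  : 9 9 9
swap : 9 9 9
swap : 9 9 9
*    : 9 81
*    : 729
-2   : 729 -2
swap : -2 729
*    : -1458

[-1458]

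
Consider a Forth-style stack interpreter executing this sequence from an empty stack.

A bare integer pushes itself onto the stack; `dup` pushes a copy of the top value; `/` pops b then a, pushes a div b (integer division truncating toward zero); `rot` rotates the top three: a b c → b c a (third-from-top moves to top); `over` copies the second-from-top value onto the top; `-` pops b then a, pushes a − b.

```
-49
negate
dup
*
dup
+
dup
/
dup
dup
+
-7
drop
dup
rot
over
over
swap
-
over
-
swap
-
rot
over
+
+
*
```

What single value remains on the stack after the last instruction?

-8

-49    → -49
negate → 49
dup    → 49 49
*      → 2401
dup    → 2401 2401
+      → 4802
dup    → 4802 4802
/      → 1
dup    → 1 1
dup    → 1 1 1
+      → 1 2
-7     → 1 2 -7
drop   → 1 2
dup    → 1 2 2
rot    → 2 2 1
over   → 2 2 1 2
over   → 2 2 1 2 1
swap   → 2 2 1 1 2
-      → 2 2 1 -1
over   → 2 2 1 -1 1
-      → 2 2 1 -2
swap   → 2 2 -2 1
-      → 2 2 -3
rot    → 2 -3 2
over   → 2 -3 2 -3
+      → 2 -3 -1
+      → 2 -4
*      → -8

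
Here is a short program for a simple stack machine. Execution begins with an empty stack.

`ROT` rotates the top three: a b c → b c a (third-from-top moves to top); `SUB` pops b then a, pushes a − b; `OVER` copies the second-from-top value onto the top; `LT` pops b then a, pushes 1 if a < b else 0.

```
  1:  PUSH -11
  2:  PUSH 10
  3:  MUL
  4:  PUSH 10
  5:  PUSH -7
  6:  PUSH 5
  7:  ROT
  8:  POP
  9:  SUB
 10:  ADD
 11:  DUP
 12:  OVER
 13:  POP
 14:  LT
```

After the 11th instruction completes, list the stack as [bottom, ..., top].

[-122, -122]

PUSH -11 → [-11]
PUSH 10  → [-11, 10]
MUL      → [-110]
PUSH 10  → [-110, 10]
PUSH -7  → [-110, 10, -7]
PUSH 5   → [-110, 10, -7, 5]
ROT      → [-110, -7, 5, 10]
POP      → [-110, -7, 5]
SUB      → [-110, -12]
ADD      → [-122]
DUP      → [-122, -122]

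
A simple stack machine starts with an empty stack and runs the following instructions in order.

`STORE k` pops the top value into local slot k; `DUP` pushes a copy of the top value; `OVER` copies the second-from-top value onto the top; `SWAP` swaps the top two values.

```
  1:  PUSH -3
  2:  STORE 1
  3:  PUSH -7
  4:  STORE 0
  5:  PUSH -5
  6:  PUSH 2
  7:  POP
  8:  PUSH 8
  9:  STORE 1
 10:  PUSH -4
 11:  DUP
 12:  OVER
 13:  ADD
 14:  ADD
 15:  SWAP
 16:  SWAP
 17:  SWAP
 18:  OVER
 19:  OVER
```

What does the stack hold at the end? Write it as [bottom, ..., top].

PUSH -3 : [-3]
STORE 1 : []
PUSH -7 : [-7]
STORE 0 : []
PUSH -5 : [-5]
PUSH 2  : [-5, 2]
POP     : [-5]
PUSH 8  : [-5, 8]
STORE 1 : [-5]
PUSH -4 : [-5, -4]
DUP     : [-5, -4, -4]
OVER    : [-5, -4, -4, -4]
ADD     : [-5, -4, -8]
ADD     : [-5, -12]
SWAP    : [-12, -5]
SWAP    : [-5, -12]
SWAP    : [-12, -5]
OVER    : [-12, -5, -12]
OVER    : [-12, -5, -12, -5]

[-12, -5, -12, -5]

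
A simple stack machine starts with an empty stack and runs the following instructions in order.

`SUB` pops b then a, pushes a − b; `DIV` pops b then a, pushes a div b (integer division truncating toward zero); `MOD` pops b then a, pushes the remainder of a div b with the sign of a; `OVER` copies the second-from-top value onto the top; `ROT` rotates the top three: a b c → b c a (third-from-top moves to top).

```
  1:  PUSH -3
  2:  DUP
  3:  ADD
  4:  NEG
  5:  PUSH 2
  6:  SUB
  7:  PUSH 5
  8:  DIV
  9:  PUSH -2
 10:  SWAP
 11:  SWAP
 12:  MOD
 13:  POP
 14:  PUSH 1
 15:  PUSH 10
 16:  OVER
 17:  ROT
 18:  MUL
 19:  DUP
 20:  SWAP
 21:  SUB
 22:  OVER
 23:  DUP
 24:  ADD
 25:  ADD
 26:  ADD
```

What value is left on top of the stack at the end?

PUSH -3 -> -3
DUP     -> -3 -3
ADD     -> -6
NEG     -> 6
PUSH 2  -> 6 2
SUB     -> 4
PUSH 5  -> 4 5
DIV     -> 0
PUSH -2 -> 0 -2
SWAP    -> -2 0
SWAP    -> 0 -2
MOD     -> 0
POP     -> (empty)
PUSH 1  -> 1
PUSH 10 -> 1 10
OVER    -> 1 10 1
ROT     -> 10 1 1
MUL     -> 10 1
DUP     -> 10 1 1
SWAP    -> 10 1 1
SUB     -> 10 0
OVER    -> 10 0 10
DUP     -> 10 0 10 10
ADD     -> 10 0 20
ADD     -> 10 20
ADD     -> 30

30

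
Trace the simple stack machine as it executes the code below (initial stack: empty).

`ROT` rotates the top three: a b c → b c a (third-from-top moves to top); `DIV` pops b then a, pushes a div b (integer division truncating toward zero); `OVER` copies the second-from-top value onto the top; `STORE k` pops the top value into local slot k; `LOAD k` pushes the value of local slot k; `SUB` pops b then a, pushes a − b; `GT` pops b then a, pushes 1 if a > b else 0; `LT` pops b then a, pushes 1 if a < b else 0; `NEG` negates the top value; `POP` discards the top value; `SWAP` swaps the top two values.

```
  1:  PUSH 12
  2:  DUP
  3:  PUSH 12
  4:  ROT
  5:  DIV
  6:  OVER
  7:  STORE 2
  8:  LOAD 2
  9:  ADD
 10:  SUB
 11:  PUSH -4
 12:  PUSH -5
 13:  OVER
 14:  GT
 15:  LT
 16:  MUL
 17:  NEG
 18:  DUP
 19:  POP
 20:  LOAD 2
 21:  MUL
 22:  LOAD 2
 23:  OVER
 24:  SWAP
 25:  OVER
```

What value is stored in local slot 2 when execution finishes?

PUSH 12 : 12
DUP     : 12 12
PUSH 12 : 12 12 12
ROT     : 12 12 12
DIV     : 12 1
OVER    : 12 1 12
STORE 2 : 12 1
LOAD 2  : 12 1 12
ADD     : 12 13
SUB     : -1
PUSH -4 : -1 -4
PUSH -5 : -1 -4 -5
OVER    : -1 -4 -5 -4
GT      : -1 -4 0
LT      : -1 1
MUL     : -1
NEG     : 1
DUP     : 1 1
POP     : 1
LOAD 2  : 1 12
MUL     : 12
LOAD 2  : 12 12
OVER    : 12 12 12
SWAP    : 12 12 12
OVER    : 12 12 12 12

12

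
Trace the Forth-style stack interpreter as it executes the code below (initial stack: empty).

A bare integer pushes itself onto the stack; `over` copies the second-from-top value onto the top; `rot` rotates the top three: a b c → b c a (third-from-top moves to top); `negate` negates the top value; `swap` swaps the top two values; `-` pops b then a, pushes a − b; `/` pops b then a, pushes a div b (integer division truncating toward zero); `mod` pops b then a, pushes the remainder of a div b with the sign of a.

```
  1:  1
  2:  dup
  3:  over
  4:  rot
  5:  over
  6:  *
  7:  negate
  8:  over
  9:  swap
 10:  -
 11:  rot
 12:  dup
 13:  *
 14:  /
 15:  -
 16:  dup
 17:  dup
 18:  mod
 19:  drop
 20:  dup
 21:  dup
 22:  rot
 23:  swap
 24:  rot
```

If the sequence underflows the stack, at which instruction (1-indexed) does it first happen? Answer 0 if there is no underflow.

0

1      : 1
dup    : 1 1
over   : 1 1 1
rot    : 1 1 1
over   : 1 1 1 1
*      : 1 1 1
negate : 1 1 -1
over   : 1 1 -1 1
swap   : 1 1 1 -1
-      : 1 1 2
rot    : 1 2 1
dup    : 1 2 1 1
*      : 1 2 1
/      : 1 2
-      : -1
dup    : -1 -1
dup    : -1 -1 -1
mod    : -1 0
drop   : -1
dup    : -1 -1
dup    : -1 -1 -1
rot    : -1 -1 -1
swap   : -1 -1 -1
rot    : -1 -1 -1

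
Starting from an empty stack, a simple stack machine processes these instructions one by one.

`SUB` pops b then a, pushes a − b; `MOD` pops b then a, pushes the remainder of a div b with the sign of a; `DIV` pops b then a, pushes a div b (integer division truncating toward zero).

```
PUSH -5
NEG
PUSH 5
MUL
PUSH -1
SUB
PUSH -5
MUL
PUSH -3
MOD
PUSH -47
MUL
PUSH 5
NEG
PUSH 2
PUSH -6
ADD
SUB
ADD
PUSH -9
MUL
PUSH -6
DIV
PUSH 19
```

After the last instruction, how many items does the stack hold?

PUSH -5   -5
NEG       5
PUSH 5    5 5
MUL       25
PUSH -1   25 -1
SUB       26
PUSH -5   26 -5
MUL       -130
PUSH -3   -130 -3
MOD       -1
PUSH -47  -1 -47
MUL       47
PUSH 5    47 5
NEG       47 -5
PUSH 2    47 -5 2
PUSH -6   47 -5 2 -6
ADD       47 -5 -4
SUB       47 -1
ADD       46
PUSH -9   46 -9
MUL       -414
PUSH -6   -414 -6
DIV       69
PUSH 19   69 19

2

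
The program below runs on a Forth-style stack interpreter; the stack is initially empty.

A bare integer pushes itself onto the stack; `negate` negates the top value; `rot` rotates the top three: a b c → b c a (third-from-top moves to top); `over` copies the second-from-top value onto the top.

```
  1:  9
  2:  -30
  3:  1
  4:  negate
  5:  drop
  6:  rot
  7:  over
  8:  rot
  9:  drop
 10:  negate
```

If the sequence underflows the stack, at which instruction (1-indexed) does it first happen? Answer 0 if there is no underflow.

9      -> 9
-30    -> 9 -30
1      -> 9 -30 1
negate -> 9 -30 -1
drop   -> 9 -30
rot  — needs 3 operands, stack has 2 → underflow

6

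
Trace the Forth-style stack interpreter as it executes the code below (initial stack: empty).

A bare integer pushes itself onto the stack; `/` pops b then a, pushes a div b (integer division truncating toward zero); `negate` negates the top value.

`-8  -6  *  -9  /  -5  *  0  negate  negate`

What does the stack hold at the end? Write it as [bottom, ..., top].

-8     -> -8
-6     -> -8 -6
*      -> 48
-9     -> 48 -9
/      -> -5
-5     -> -5 -5
*      -> 25
0      -> 25 0
negate -> 25 0
negate -> 25 0

[25, 0]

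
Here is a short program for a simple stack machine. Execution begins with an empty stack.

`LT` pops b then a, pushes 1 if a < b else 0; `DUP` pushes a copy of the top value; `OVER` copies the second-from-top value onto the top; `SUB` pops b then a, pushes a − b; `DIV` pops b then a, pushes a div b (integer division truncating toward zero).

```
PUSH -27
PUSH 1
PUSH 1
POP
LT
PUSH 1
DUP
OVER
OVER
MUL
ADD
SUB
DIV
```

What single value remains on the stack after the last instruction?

PUSH -27  [-27]
PUSH 1    [-27, 1]
PUSH 1    [-27, 1, 1]
POP       [-27, 1]
LT        [1]
PUSH 1    [1, 1]
DUP       [1, 1, 1]
OVER      [1, 1, 1, 1]
OVER      [1, 1, 1, 1, 1]
MUL       [1, 1, 1, 1]
ADD       [1, 1, 2]
SUB       [1, -1]
DIV       [-1]

-1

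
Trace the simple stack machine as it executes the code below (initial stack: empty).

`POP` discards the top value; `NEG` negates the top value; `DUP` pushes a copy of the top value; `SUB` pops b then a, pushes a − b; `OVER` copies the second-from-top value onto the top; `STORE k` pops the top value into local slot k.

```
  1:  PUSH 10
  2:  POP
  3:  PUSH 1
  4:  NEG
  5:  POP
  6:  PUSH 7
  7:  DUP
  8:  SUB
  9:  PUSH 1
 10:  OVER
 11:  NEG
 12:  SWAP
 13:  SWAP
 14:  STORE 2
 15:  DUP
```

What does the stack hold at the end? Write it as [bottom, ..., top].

PUSH 10 -> 10
POP     -> (empty)
PUSH 1  -> 1
NEG     -> -1
POP     -> (empty)
PUSH 7  -> 7
DUP     -> 7 7
SUB     -> 0
PUSH 1  -> 0 1
OVER    -> 0 1 0
NEG     -> 0 1 0
SWAP    -> 0 0 1
SWAP    -> 0 1 0
STORE 2 -> 0 1
DUP     -> 0 1 1

[0, 1, 1]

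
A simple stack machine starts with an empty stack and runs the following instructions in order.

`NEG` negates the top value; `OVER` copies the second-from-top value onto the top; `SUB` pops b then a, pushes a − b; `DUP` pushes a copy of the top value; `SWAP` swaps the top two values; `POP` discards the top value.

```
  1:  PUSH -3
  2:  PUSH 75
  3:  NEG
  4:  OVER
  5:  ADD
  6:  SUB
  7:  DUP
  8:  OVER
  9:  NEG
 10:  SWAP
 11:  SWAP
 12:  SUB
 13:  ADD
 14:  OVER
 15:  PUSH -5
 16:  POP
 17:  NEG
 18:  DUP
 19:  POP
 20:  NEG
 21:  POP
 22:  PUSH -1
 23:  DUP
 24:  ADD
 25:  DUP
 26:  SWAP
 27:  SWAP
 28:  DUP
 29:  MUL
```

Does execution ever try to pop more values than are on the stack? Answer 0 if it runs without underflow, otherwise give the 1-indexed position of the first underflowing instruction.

14

PUSH -3  -3
PUSH 75  -3 75
NEG      -3 -75
OVER     -3 -75 -3
ADD      -3 -78
SUB      75
DUP      75 75
OVER     75 75 75
NEG      75 75 -75
SWAP     75 -75 75
SWAP     75 75 -75
SUB      75 150
ADD      225
OVER  — needs 2 operands, stack has 1 → underflow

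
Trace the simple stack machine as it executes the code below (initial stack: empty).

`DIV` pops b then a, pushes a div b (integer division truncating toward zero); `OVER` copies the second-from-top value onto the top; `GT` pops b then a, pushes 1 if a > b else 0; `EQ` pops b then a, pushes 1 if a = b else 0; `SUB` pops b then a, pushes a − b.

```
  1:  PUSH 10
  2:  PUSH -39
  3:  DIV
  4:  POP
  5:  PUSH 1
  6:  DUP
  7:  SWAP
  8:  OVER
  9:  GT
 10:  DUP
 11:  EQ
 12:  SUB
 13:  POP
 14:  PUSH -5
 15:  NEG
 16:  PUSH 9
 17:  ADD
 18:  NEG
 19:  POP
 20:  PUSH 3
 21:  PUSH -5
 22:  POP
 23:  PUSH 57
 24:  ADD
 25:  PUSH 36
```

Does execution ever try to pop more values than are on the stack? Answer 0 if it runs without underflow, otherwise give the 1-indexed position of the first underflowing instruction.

PUSH 10  : [10]
PUSH -39 : [10, -39]
DIV      : [0]
POP      : []
PUSH 1   : [1]
DUP      : [1, 1]
SWAP     : [1, 1]
OVER     : [1, 1, 1]
GT       : [1, 0]
DUP      : [1, 0, 0]
EQ       : [1, 1]
SUB      : [0]
POP      : []
PUSH -5  : [-5]
NEG      : [5]
PUSH 9   : [5, 9]
ADD      : [14]
NEG      : [-14]
POP      : []
PUSH 3   : [3]
PUSH -5  : [3, -5]
POP      : [3]
PUSH 57  : [3, 57]
ADD      : [60]
PUSH 36  : [60, 36]

0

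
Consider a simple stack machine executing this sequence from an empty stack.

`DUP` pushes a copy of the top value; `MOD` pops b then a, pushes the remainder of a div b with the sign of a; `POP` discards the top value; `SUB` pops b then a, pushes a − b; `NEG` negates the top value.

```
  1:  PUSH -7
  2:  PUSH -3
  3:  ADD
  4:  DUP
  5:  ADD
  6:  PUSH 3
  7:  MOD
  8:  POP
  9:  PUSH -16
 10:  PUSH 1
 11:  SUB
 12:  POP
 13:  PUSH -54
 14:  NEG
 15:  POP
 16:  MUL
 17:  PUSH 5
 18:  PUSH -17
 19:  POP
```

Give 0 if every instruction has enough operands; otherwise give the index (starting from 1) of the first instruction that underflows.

PUSH -7  : -7
PUSH -3  : -7 -3
ADD      : -10
DUP      : -10 -10
ADD      : -20
PUSH 3   : -20 3
MOD      : -2
POP      : (empty)
PUSH -16 : -16
PUSH 1   : -16 1
SUB      : -17
POP      : (empty)
PUSH -54 : -54
NEG      : 54
POP      : (empty)
MUL  — needs 2 operands, stack has 0 → underflow

16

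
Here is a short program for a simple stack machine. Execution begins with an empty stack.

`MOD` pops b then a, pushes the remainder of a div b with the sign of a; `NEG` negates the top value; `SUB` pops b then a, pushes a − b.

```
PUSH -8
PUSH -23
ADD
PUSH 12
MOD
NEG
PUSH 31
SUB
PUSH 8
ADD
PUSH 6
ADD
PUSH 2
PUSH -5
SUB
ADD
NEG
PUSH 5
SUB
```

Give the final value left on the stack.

-2

PUSH -8  → [-8]
PUSH -23 → [-8, -23]
ADD      → [-31]
PUSH 12  → [-31, 12]
MOD      → [-7]
NEG      → [7]
PUSH 31  → [7, 31]
SUB      → [-24]
PUSH 8   → [-24, 8]
ADD      → [-16]
PUSH 6   → [-16, 6]
ADD      → [-10]
PUSH 2   → [-10, 2]
PUSH -5  → [-10, 2, -5]
SUB      → [-10, 7]
ADD      → [-3]
NEG      → [3]
PUSH 5   → [3, 5]
SUB      → [-2]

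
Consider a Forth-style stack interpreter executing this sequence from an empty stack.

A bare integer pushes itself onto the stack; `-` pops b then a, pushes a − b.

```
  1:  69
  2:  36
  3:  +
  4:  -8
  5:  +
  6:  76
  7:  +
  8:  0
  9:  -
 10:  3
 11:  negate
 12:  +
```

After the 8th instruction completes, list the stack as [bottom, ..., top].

69 -> 69
36 -> 69 36
+  -> 105
-8 -> 105 -8
+  -> 97
76 -> 97 76
+  -> 173
0  -> 173 0

[173, 0]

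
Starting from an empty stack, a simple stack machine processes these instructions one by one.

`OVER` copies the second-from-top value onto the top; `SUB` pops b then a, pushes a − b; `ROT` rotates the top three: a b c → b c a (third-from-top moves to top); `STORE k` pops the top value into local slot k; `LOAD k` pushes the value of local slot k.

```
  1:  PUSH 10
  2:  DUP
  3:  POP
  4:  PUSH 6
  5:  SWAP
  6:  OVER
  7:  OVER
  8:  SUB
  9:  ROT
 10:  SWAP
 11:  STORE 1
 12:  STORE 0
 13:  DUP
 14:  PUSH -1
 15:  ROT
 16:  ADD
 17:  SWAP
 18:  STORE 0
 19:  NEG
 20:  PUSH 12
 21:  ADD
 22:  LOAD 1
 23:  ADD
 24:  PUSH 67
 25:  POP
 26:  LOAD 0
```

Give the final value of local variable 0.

10

PUSH 10  [10]
DUP      [10, 10]
POP      [10]
PUSH 6   [10, 6]
SWAP     [6, 10]
OVER     [6, 10, 6]
OVER     [6, 10, 6, 10]
SUB      [6, 10, -4]
ROT      [10, -4, 6]
SWAP     [10, 6, -4]
STORE 1  [10, 6]
STORE 0  [10]
DUP      [10, 10]
PUSH -1  [10, 10, -1]
ROT      [10, -1, 10]
ADD      [10, 9]
SWAP     [9, 10]
STORE 0  [9]
NEG      [-9]
PUSH 12  [-9, 12]
ADD      [3]
LOAD 1   [3, -4]
ADD      [-1]
PUSH 67  [-1, 67]
POP      [-1]
LOAD 0   [-1, 10]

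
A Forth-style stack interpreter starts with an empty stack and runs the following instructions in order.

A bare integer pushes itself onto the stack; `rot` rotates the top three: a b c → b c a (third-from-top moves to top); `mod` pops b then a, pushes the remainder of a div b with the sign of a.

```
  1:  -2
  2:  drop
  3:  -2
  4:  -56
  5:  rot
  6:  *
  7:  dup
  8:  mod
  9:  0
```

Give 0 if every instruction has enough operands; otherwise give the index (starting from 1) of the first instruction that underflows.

-2   : [-2]
drop : []
-2   : [-2]
-56  : [-2, -56]
rot  — needs 3 operands, stack has 2 → underflow

5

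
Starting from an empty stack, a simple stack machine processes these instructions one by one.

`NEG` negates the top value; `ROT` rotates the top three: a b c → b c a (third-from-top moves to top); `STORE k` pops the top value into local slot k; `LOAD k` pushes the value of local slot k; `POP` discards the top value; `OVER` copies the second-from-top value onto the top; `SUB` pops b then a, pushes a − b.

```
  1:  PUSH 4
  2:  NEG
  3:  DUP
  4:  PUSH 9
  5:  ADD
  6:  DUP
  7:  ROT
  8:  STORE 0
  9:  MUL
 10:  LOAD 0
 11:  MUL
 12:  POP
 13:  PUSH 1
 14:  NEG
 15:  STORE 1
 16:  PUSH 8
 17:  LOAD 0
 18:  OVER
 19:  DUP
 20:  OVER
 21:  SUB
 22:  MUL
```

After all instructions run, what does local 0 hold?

-4

PUSH 4  -> [4]
NEG     -> [-4]
DUP     -> [-4, -4]
PUSH 9  -> [-4, -4, 9]
ADD     -> [-4, 5]
DUP     -> [-4, 5, 5]
ROT     -> [5, 5, -4]
STORE 0 -> [5, 5]
MUL     -> [25]
LOAD 0  -> [25, -4]
MUL     -> [-100]
POP     -> []
PUSH 1  -> [1]
NEG     -> [-1]
STORE 1 -> []
PUSH 8  -> [8]
LOAD 0  -> [8, -4]
OVER    -> [8, -4, 8]
DUP     -> [8, -4, 8, 8]
OVER    -> [8, -4, 8, 8, 8]
SUB     -> [8, -4, 8, 0]
MUL     -> [8, -4, 0]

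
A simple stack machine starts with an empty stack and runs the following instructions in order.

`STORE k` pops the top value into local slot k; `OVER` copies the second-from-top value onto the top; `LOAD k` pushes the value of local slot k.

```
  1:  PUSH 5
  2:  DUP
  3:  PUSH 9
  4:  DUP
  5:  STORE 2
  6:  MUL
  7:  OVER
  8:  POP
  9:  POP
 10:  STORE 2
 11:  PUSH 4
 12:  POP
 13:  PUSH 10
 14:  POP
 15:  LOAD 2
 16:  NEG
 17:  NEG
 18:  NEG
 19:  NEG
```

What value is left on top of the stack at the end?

PUSH 5  : 5
DUP     : 5 5
PUSH 9  : 5 5 9
DUP     : 5 5 9 9
STORE 2 : 5 5 9
MUL     : 5 45
OVER    : 5 45 5
POP     : 5 45
POP     : 5
STORE 2 : (empty)
PUSH 4  : 4
POP     : (empty)
PUSH 10 : 10
POP     : (empty)
LOAD 2  : 5
NEG     : -5
NEG     : 5
NEG     : -5
NEG     : 5

5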